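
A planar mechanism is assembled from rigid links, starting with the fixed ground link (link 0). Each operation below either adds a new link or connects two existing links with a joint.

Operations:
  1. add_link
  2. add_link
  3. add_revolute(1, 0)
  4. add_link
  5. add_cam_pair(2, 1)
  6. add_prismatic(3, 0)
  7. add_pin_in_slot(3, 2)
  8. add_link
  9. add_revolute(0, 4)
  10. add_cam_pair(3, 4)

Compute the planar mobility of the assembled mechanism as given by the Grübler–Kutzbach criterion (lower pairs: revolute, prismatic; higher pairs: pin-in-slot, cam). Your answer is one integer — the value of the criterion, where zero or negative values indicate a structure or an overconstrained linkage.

M = 3

link 0 = ground. State L|J1|J2 = 1|0|0
+link1  2|0|0
+link2  3|0|0
R(1,0) f=1→J1  3|1|0
+link3  4|1|0
C(2,1) f=2→J2  4|1|1
P(3,0) f=1→J1  4|2|1
PS(3,2) f=2→J2  4|2|2
+link4  5|2|2
R(0,4) f=1→J1  5|3|2
C(3,4) f=2→J2  5|3|3
M = 3(5−1)−2·3−3 = 12−6−3 = 3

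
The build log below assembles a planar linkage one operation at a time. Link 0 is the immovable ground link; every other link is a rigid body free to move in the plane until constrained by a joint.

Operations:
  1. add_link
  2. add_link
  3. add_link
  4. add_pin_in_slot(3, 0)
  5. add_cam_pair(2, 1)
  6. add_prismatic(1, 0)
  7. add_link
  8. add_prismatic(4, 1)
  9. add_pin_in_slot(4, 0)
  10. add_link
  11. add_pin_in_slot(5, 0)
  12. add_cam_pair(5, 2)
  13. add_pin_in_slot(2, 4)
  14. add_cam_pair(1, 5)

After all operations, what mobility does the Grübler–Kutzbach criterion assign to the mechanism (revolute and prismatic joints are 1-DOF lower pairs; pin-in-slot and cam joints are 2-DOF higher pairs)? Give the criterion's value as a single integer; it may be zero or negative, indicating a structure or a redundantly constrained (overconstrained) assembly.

M = 4

(L,J1,J2)=(1,0,0); link0 fixed
link1: (2,0,0)
link2: (3,0,0)
link3: (4,0,0)
PS 3-0 [J2]: (4,0,1)
C 2-1 [J2]: (4,0,2)
P 1-0 [J1]: (4,1,2)
link4: (5,1,2)
P 4-1 [J1]: (5,2,2)
PS 4-0 [J2]: (5,2,3)
link5: (6,2,3)
PS 5-0 [J2]: (6,2,4)
C 5-2 [J2]: (6,2,5)
PS 2-4 [J2]: (6,2,6)
C 1-5 [J2]: (6,2,7)
Grübler: 3·5 − 2·2 − 7 = 4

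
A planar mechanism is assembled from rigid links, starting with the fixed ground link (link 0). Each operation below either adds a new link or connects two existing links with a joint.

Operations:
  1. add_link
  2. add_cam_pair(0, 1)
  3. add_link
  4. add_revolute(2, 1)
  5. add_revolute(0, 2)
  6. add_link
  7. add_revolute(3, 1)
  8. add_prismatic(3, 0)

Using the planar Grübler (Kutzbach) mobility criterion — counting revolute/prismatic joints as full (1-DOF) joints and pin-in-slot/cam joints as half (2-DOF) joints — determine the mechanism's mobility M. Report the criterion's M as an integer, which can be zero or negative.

L=1 J1=0 J2=0
add link → L=2 J1=0 J2=0
C@0,1 dof=2 J2 → L=2 J1=0 J2=1
add link → L=3 J1=0 J2=1
R@2,1 dof=1 J1 → L=3 J1=1 J2=1
R@0,2 dof=1 J1 → L=3 J1=2 J2=1
add link → L=4 J1=2 J2=1
R@3,1 dof=1 J1 → L=4 J1=3 J2=1
P@3,0 dof=1 J1 → L=4 J1=4 J2=1
M=3(L−1)−2J1−J2=3·3−2·4−1=0

M = 0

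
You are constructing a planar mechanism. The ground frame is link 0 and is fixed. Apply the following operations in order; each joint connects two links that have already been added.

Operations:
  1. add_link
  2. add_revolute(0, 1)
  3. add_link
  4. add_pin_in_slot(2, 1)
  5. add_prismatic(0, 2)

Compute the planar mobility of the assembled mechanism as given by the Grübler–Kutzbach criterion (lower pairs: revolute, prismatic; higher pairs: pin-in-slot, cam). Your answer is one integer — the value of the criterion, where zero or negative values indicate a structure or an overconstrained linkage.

(L,J1,J2)=(1,0,0); link0 fixed
link1: (2,0,0)
R 0-1 [J1]: (2,1,0)
link2: (3,1,0)
PS 2-1 [J2]: (3,1,1)
P 0-2 [J1]: (3,2,1)
Grübler: 3·2 − 2·2 − 1 = 1

M = 1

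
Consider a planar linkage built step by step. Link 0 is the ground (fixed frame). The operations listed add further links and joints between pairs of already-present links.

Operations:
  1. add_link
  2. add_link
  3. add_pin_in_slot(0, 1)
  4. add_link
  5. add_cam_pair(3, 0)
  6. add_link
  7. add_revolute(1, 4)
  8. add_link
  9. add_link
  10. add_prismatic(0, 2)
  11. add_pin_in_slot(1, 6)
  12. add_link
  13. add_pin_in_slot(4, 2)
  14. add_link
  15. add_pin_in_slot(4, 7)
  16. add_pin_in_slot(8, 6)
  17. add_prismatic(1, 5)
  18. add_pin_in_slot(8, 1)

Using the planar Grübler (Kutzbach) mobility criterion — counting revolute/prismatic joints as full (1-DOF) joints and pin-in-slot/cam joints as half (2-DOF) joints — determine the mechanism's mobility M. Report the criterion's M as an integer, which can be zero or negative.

ground; <1,0,0>
#1 <2,0,0>
#2 <3,0,0>
PS:0↔1 J2 <3,0,1>
#3 <4,0,1>
C:3↔0 J2 <4,0,2>
#4 <5,0,2>
R:1↔4 J1 <5,1,2>
#5 <6,1,2>
#6 <7,1,2>
P:0↔2 J1 <7,2,2>
PS:1↔6 J2 <7,2,3>
#7 <8,2,3>
PS:4↔2 J2 <8,2,4>
#8 <9,2,4>
PS:4↔7 J2 <9,2,5>
PS:8↔6 J2 <9,2,6>
P:1↔5 J1 <9,3,6>
PS:8↔1 J2 <9,3,7>
3×8 − 2×3 − 1×7 = 11

M = 11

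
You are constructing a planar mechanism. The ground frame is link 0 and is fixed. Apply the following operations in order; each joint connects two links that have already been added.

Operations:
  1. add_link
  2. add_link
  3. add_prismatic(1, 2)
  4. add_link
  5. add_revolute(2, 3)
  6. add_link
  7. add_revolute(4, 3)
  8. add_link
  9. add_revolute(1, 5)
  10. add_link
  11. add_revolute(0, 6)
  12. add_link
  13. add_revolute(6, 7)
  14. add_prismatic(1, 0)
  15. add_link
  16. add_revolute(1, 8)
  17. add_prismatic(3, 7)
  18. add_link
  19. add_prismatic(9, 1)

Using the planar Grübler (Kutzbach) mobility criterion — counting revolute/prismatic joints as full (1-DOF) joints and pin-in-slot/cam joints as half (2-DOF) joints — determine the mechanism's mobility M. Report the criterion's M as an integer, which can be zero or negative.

M = 7

ground; <1,0,0>
#1 <2,0,0>
#2 <3,0,0>
P:1↔2 J1 <3,1,0>
#3 <4,1,0>
R:2↔3 J1 <4,2,0>
#4 <5,2,0>
R:4↔3 J1 <5,3,0>
#5 <6,3,0>
R:1↔5 J1 <6,4,0>
#6 <7,4,0>
R:0↔6 J1 <7,5,0>
#7 <8,5,0>
R:6↔7 J1 <8,6,0>
P:1↔0 J1 <8,7,0>
#8 <9,7,0>
R:1↔8 J1 <9,8,0>
P:3↔7 J1 <9,9,0>
#9 <10,9,0>
P:9↔1 J1 <10,10,0>
3×9 − 2×10 − 1×0 = 7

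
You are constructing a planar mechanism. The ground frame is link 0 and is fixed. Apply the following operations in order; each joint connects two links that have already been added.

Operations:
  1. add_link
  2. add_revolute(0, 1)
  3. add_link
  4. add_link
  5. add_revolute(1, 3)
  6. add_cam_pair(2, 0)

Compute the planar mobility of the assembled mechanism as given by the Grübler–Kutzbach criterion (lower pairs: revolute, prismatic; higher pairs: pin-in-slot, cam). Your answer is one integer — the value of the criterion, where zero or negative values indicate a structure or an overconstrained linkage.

link 0 = ground. State L|J1|J2 = 1|0|0
+link1  2|0|0
R(0,1) f=1→J1  2|1|0
+link2  3|1|0
+link3  4|1|0
R(1,3) f=1→J1  4|2|0
C(2,0) f=2→J2  4|2|1
M = 3(4−1)−2·2−1 = 9−4−1 = 4

M = 4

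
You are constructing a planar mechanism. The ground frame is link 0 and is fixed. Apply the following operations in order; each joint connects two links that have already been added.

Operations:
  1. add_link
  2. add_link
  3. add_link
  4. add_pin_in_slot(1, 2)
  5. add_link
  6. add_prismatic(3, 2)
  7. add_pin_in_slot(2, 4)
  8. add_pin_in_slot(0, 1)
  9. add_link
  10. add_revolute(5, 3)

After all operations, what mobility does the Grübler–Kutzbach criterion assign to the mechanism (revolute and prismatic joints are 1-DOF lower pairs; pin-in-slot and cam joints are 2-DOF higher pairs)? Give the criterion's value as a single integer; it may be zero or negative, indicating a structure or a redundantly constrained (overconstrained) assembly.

M = 8

L=1 J1=0 J2=0
add link → L=2 J1=0 J2=0
add link → L=3 J1=0 J2=0
add link → L=4 J1=0 J2=0
PS@1,2 dof=2 J2 → L=4 J1=0 J2=1
add link → L=5 J1=0 J2=1
P@3,2 dof=1 J1 → L=5 J1=1 J2=1
PS@2,4 dof=2 J2 → L=5 J1=1 J2=2
PS@0,1 dof=2 J2 → L=5 J1=1 J2=3
add link → L=6 J1=1 J2=3
R@5,3 dof=1 J1 → L=6 J1=2 J2=3
M=3(L−1)−2J1−J2=3·5−2·2−3=8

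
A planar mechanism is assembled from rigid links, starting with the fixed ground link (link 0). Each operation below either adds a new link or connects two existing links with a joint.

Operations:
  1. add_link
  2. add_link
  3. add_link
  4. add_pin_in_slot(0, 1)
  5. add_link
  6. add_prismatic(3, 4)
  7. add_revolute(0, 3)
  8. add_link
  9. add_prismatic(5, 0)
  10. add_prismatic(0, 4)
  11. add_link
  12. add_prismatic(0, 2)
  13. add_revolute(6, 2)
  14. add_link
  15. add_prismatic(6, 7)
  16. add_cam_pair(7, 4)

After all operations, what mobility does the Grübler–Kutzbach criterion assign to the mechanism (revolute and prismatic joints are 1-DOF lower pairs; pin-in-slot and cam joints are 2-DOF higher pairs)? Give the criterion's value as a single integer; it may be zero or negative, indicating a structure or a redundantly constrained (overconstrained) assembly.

M = 5

L=1 J1=0 J2=0
add link → L=2 J1=0 J2=0
add link → L=3 J1=0 J2=0
add link → L=4 J1=0 J2=0
PS@0,1 dof=2 J2 → L=4 J1=0 J2=1
add link → L=5 J1=0 J2=1
P@3,4 dof=1 J1 → L=5 J1=1 J2=1
R@0,3 dof=1 J1 → L=5 J1=2 J2=1
add link → L=6 J1=2 J2=1
P@5,0 dof=1 J1 → L=6 J1=3 J2=1
P@0,4 dof=1 J1 → L=6 J1=4 J2=1
add link → L=7 J1=4 J2=1
P@0,2 dof=1 J1 → L=7 J1=5 J2=1
R@6,2 dof=1 J1 → L=7 J1=6 J2=1
add link → L=8 J1=6 J2=1
P@6,7 dof=1 J1 → L=8 J1=7 J2=1
C@7,4 dof=2 J2 → L=8 J1=7 J2=2
M=3(L−1)−2J1−J2=3·7−2·7−2=5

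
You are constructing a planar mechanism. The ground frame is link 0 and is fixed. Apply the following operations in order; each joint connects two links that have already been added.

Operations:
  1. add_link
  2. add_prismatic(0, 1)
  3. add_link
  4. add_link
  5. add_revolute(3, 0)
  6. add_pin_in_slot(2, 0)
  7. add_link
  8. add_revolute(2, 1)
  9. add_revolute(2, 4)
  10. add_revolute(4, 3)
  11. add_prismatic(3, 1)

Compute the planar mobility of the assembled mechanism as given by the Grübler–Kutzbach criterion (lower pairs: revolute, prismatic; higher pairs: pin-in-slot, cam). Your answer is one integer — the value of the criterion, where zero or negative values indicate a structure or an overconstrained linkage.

M = -1

L=1 J1=0 J2=0
add link → L=2 J1=0 J2=0
P@0,1 dof=1 J1 → L=2 J1=1 J2=0
add link → L=3 J1=1 J2=0
add link → L=4 J1=1 J2=0
R@3,0 dof=1 J1 → L=4 J1=2 J2=0
PS@2,0 dof=2 J2 → L=4 J1=2 J2=1
add link → L=5 J1=2 J2=1
R@2,1 dof=1 J1 → L=5 J1=3 J2=1
R@2,4 dof=1 J1 → L=5 J1=4 J2=1
R@4,3 dof=1 J1 → L=5 J1=5 J2=1
P@3,1 dof=1 J1 → L=5 J1=6 J2=1
M=3(L−1)−2J1−J2=3·4−2·6−1=-1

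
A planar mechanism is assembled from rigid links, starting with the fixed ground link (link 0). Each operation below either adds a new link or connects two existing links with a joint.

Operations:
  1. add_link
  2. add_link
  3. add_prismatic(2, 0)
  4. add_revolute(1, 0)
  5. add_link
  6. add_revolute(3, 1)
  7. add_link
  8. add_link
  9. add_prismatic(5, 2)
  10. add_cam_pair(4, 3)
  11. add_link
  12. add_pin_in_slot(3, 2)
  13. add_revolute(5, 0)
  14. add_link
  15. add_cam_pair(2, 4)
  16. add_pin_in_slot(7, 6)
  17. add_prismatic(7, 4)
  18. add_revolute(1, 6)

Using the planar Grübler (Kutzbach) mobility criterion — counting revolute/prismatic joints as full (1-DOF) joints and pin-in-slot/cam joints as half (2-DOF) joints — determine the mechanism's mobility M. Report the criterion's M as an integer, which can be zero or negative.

[1;0;0] (link 0 is ground)
L+ [2;0;0]
L+ [3;0;0]
P(2,0)∈J1 [3;1;0]
R(1,0)∈J1 [3;2;0]
L+ [4;2;0]
R(3,1)∈J1 [4;3;0]
L+ [5;3;0]
L+ [6;3;0]
P(5,2)∈J1 [6;4;0]
C(4,3)∈J2 [6;4;1]
L+ [7;4;1]
PS(3,2)∈J2 [7;4;2]
R(5,0)∈J1 [7;5;2]
L+ [8;5;2]
C(2,4)∈J2 [8;5;3]
PS(7,6)∈J2 [8;5;4]
P(7,4)∈J1 [8;6;4]
R(1,6)∈J1 [8;7;4]
mobility = 21 − 14 − 4 = 3

M = 3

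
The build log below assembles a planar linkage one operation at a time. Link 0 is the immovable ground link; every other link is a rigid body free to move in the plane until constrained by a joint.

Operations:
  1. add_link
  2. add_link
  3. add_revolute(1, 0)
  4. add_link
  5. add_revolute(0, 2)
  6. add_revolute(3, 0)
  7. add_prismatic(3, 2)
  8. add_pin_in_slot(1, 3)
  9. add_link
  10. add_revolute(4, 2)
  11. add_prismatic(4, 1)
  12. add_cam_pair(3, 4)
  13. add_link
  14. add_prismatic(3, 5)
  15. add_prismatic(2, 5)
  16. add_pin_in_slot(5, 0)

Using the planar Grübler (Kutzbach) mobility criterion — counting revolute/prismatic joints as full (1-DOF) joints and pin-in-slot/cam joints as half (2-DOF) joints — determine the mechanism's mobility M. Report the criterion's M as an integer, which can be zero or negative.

link 0 = ground. State L|J1|J2 = 1|0|0
+link1  2|0|0
+link2  3|0|0
R(1,0) f=1→J1  3|1|0
+link3  4|1|0
R(0,2) f=1→J1  4|2|0
R(3,0) f=1→J1  4|3|0
P(3,2) f=1→J1  4|4|0
PS(1,3) f=2→J2  4|4|1
+link4  5|4|1
R(4,2) f=1→J1  5|5|1
P(4,1) f=1→J1  5|6|1
C(3,4) f=2→J2  5|6|2
+link5  6|6|2
P(3,5) f=1→J1  6|7|2
P(2,5) f=1→J1  6|8|2
PS(5,0) f=2→J2  6|8|3
M = 3(6−1)−2·8−3 = 15−16−3 = -4

M = -4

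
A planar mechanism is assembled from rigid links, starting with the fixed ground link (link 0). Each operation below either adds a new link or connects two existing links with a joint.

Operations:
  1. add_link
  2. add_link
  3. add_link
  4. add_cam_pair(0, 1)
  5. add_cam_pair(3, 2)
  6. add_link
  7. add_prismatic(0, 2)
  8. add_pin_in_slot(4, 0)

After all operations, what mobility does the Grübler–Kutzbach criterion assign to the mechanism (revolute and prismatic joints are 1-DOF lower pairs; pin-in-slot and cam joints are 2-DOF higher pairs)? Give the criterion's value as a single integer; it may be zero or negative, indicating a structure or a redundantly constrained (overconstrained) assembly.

M = 7

L=1 J1=0 J2=0
add link → L=2 J1=0 J2=0
add link → L=3 J1=0 J2=0
add link → L=4 J1=0 J2=0
C@0,1 dof=2 J2 → L=4 J1=0 J2=1
C@3,2 dof=2 J2 → L=4 J1=0 J2=2
add link → L=5 J1=0 J2=2
P@0,2 dof=1 J1 → L=5 J1=1 J2=2
PS@4,0 dof=2 J2 → L=5 J1=1 J2=3
M=3(L−1)−2J1−J2=3·4−2·1−3=7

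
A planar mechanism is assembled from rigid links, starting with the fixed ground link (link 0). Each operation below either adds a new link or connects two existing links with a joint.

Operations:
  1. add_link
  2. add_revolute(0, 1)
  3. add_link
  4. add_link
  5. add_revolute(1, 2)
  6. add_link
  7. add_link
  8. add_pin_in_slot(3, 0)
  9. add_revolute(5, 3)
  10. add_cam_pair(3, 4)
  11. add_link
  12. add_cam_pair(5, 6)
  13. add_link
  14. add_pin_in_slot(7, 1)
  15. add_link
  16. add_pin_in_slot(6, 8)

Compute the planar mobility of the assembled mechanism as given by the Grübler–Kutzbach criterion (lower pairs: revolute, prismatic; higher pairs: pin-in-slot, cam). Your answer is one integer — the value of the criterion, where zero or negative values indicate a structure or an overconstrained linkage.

[1;0;0] (link 0 is ground)
L+ [2;0;0]
R(0,1)∈J1 [2;1;0]
L+ [3;1;0]
L+ [4;1;0]
R(1,2)∈J1 [4;2;0]
L+ [5;2;0]
L+ [6;2;0]
PS(3,0)∈J2 [6;2;1]
R(5,3)∈J1 [6;3;1]
C(3,4)∈J2 [6;3;2]
L+ [7;3;2]
C(5,6)∈J2 [7;3;3]
L+ [8;3;3]
PS(7,1)∈J2 [8;3;4]
L+ [9;3;4]
PS(6,8)∈J2 [9;3;5]
mobility = 24 − 6 − 5 = 13

M = 13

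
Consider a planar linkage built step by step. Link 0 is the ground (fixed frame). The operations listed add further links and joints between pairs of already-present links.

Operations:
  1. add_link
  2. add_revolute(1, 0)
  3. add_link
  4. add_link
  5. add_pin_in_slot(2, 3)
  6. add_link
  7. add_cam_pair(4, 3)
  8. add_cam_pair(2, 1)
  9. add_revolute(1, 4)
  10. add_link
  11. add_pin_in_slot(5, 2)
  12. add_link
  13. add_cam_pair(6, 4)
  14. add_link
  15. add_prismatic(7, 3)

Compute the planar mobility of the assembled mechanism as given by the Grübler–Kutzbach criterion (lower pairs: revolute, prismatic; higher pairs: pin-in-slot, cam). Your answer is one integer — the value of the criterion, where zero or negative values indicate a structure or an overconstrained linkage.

M = 10

(L,J1,J2)=(1,0,0); link0 fixed
link1: (2,0,0)
R 1-0 [J1]: (2,1,0)
link2: (3,1,0)
link3: (4,1,0)
PS 2-3 [J2]: (4,1,1)
link4: (5,1,1)
C 4-3 [J2]: (5,1,2)
C 2-1 [J2]: (5,1,3)
R 1-4 [J1]: (5,2,3)
link5: (6,2,3)
PS 5-2 [J2]: (6,2,4)
link6: (7,2,4)
C 6-4 [J2]: (7,2,5)
link7: (8,2,5)
P 7-3 [J1]: (8,3,5)
Grübler: 3·7 − 2·3 − 5 = 10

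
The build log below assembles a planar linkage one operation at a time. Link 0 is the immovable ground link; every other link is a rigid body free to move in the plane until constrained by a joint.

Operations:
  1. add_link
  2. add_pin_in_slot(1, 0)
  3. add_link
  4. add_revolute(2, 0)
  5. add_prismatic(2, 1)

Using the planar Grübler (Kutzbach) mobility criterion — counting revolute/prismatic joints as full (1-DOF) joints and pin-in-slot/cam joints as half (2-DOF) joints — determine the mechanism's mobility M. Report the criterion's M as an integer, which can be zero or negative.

L=1 J1=0 J2=0
add link → L=2 J1=0 J2=0
PS@1,0 dof=2 J2 → L=2 J1=0 J2=1
add link → L=3 J1=0 J2=1
R@2,0 dof=1 J1 → L=3 J1=1 J2=1
P@2,1 dof=1 J1 → L=3 J1=2 J2=1
M=3(L−1)−2J1−J2=3·2−2·2−1=1

M = 1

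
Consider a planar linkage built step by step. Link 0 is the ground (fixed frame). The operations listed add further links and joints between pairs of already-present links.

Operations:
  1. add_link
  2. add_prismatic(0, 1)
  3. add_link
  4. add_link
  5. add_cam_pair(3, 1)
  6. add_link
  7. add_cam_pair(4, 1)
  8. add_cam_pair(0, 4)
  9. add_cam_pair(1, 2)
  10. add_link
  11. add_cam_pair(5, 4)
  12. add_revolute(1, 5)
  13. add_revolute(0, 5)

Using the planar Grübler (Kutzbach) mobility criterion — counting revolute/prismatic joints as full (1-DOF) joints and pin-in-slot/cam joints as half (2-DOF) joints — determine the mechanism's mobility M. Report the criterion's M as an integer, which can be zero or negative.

L=1 J1=0 J2=0
add link → L=2 J1=0 J2=0
P@0,1 dof=1 J1 → L=2 J1=1 J2=0
add link → L=3 J1=1 J2=0
add link → L=4 J1=1 J2=0
C@3,1 dof=2 J2 → L=4 J1=1 J2=1
add link → L=5 J1=1 J2=1
C@4,1 dof=2 J2 → L=5 J1=1 J2=2
C@0,4 dof=2 J2 → L=5 J1=1 J2=3
C@1,2 dof=2 J2 → L=5 J1=1 J2=4
add link → L=6 J1=1 J2=4
C@5,4 dof=2 J2 → L=6 J1=1 J2=5
R@1,5 dof=1 J1 → L=6 J1=2 J2=5
R@0,5 dof=1 J1 → L=6 J1=3 J2=5
M=3(L−1)−2J1−J2=3·5−2·3−5=4

M = 4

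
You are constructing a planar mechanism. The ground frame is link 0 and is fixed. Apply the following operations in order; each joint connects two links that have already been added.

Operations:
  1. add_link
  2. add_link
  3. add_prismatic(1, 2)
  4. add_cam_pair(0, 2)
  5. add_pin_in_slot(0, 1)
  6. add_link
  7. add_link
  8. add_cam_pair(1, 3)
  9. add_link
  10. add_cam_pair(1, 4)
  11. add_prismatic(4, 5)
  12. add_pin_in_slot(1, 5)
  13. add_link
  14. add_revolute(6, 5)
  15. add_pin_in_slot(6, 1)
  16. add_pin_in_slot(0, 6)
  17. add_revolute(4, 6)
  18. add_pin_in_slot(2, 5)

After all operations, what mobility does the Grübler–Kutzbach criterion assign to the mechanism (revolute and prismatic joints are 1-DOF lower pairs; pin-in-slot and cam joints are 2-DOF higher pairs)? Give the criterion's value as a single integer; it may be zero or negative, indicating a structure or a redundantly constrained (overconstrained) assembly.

ground; <1,0,0>
#1 <2,0,0>
#2 <3,0,0>
P:1↔2 J1 <3,1,0>
C:0↔2 J2 <3,1,1>
PS:0↔1 J2 <3,1,2>
#3 <4,1,2>
#4 <5,1,2>
C:1↔3 J2 <5,1,3>
#5 <6,1,3>
C:1↔4 J2 <6,1,4>
P:4↔5 J1 <6,2,4>
PS:1↔5 J2 <6,2,5>
#6 <7,2,5>
R:6↔5 J1 <7,3,5>
PS:6↔1 J2 <7,3,6>
PS:0↔6 J2 <7,3,7>
R:4↔6 J1 <7,4,7>
PS:2↔5 J2 <7,4,8>
3×6 − 2×4 − 1×8 = 2

M = 2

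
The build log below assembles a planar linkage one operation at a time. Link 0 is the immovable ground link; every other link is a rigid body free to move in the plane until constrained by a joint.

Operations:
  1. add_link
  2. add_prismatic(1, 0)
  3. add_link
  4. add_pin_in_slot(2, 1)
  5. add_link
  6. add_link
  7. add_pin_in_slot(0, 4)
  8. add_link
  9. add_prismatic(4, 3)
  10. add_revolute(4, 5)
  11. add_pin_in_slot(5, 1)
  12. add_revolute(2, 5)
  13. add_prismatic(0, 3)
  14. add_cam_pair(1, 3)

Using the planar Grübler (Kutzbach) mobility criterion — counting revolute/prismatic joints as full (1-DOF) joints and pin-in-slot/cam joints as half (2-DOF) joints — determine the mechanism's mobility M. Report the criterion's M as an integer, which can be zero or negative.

M = 1

(L,J1,J2)=(1,0,0); link0 fixed
link1: (2,0,0)
P 1-0 [J1]: (2,1,0)
link2: (3,1,0)
PS 2-1 [J2]: (3,1,1)
link3: (4,1,1)
link4: (5,1,1)
PS 0-4 [J2]: (5,1,2)
link5: (6,1,2)
P 4-3 [J1]: (6,2,2)
R 4-5 [J1]: (6,3,2)
PS 5-1 [J2]: (6,3,3)
R 2-5 [J1]: (6,4,3)
P 0-3 [J1]: (6,5,3)
C 1-3 [J2]: (6,5,4)
Grübler: 3·5 − 2·5 − 4 = 1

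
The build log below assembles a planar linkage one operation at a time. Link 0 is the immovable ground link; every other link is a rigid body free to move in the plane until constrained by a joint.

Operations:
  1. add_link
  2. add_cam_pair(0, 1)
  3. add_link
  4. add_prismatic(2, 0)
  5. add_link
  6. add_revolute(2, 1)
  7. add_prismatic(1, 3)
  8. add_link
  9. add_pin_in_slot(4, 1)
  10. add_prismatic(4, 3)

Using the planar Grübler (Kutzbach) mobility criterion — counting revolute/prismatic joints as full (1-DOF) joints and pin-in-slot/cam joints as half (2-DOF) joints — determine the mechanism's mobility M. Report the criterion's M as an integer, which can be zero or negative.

ground; <1,0,0>
#1 <2,0,0>
C:0↔1 J2 <2,0,1>
#2 <3,0,1>
P:2↔0 J1 <3,1,1>
#3 <4,1,1>
R:2↔1 J1 <4,2,1>
P:1↔3 J1 <4,3,1>
#4 <5,3,1>
PS:4↔1 J2 <5,3,2>
P:4↔3 J1 <5,4,2>
3×4 − 2×4 − 1×2 = 2

M = 2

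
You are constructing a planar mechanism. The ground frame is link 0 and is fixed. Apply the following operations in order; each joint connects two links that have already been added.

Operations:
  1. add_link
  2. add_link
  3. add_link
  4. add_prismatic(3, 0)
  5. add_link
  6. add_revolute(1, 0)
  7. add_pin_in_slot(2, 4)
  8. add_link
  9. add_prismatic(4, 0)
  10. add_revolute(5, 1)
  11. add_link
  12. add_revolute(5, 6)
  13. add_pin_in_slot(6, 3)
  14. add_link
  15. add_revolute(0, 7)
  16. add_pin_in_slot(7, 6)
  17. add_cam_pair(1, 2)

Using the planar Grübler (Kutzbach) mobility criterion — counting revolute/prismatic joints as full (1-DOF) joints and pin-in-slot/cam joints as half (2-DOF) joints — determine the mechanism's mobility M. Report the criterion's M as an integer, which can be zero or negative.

M = 5

[1;0;0] (link 0 is ground)
L+ [2;0;0]
L+ [3;0;0]
L+ [4;0;0]
P(3,0)∈J1 [4;1;0]
L+ [5;1;0]
R(1,0)∈J1 [5;2;0]
PS(2,4)∈J2 [5;2;1]
L+ [6;2;1]
P(4,0)∈J1 [6;3;1]
R(5,1)∈J1 [6;4;1]
L+ [7;4;1]
R(5,6)∈J1 [7;5;1]
PS(6,3)∈J2 [7;5;2]
L+ [8;5;2]
R(0,7)∈J1 [8;6;2]
PS(7,6)∈J2 [8;6;3]
C(1,2)∈J2 [8;6;4]
mobility = 21 − 12 − 4 = 5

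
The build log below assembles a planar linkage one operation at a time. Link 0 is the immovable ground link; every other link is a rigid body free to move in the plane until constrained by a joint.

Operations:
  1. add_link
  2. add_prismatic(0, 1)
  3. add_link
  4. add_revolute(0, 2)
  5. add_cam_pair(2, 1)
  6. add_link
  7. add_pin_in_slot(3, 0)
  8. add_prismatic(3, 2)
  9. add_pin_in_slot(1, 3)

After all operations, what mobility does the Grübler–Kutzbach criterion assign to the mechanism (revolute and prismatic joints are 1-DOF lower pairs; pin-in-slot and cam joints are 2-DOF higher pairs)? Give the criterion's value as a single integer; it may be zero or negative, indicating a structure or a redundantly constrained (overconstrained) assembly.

(L,J1,J2)=(1,0,0); link0 fixed
link1: (2,0,0)
P 0-1 [J1]: (2,1,0)
link2: (3,1,0)
R 0-2 [J1]: (3,2,0)
C 2-1 [J2]: (3,2,1)
link3: (4,2,1)
PS 3-0 [J2]: (4,2,2)
P 3-2 [J1]: (4,3,2)
PS 1-3 [J2]: (4,3,3)
Grübler: 3·3 − 2·3 − 3 = 0

M = 0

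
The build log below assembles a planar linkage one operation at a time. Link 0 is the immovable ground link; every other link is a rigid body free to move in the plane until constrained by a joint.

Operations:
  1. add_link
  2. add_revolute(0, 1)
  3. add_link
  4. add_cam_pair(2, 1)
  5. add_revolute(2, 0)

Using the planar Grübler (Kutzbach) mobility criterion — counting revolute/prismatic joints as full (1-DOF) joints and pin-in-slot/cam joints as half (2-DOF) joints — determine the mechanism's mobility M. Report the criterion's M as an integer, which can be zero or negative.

L=1 J1=0 J2=0
add link → L=2 J1=0 J2=0
R@0,1 dof=1 J1 → L=2 J1=1 J2=0
add link → L=3 J1=1 J2=0
C@2,1 dof=2 J2 → L=3 J1=1 J2=1
R@2,0 dof=1 J1 → L=3 J1=2 J2=1
M=3(L−1)−2J1−J2=3·2−2·2−1=1

M = 1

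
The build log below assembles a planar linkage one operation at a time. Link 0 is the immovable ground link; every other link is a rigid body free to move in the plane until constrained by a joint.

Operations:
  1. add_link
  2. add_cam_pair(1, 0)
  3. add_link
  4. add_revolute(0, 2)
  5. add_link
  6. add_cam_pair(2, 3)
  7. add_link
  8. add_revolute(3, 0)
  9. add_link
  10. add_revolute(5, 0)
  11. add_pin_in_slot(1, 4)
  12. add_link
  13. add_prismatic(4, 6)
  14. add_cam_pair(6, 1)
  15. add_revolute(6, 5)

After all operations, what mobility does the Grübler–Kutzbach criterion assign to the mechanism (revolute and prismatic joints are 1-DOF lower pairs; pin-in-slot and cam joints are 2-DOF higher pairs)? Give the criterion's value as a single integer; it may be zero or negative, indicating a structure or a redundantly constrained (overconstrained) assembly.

M = 4

L=1 J1=0 J2=0
add link → L=2 J1=0 J2=0
C@1,0 dof=2 J2 → L=2 J1=0 J2=1
add link → L=3 J1=0 J2=1
R@0,2 dof=1 J1 → L=3 J1=1 J2=1
add link → L=4 J1=1 J2=1
C@2,3 dof=2 J2 → L=4 J1=1 J2=2
add link → L=5 J1=1 J2=2
R@3,0 dof=1 J1 → L=5 J1=2 J2=2
add link → L=6 J1=2 J2=2
R@5,0 dof=1 J1 → L=6 J1=3 J2=2
PS@1,4 dof=2 J2 → L=6 J1=3 J2=3
add link → L=7 J1=3 J2=3
P@4,6 dof=1 J1 → L=7 J1=4 J2=3
C@6,1 dof=2 J2 → L=7 J1=4 J2=4
R@6,5 dof=1 J1 → L=7 J1=5 J2=4
M=3(L−1)−2J1−J2=3·6−2·5−4=4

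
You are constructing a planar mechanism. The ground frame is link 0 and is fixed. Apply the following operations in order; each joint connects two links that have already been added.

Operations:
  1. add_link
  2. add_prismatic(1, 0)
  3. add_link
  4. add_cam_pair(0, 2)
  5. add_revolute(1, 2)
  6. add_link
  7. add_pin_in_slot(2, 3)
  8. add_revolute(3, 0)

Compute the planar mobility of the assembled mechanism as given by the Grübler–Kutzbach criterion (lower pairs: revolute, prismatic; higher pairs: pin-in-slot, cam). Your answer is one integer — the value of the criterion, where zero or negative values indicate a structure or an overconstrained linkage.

(L,J1,J2)=(1,0,0); link0 fixed
link1: (2,0,0)
P 1-0 [J1]: (2,1,0)
link2: (3,1,0)
C 0-2 [J2]: (3,1,1)
R 1-2 [J1]: (3,2,1)
link3: (4,2,1)
PS 2-3 [J2]: (4,2,2)
R 3-0 [J1]: (4,3,2)
Grübler: 3·3 − 2·3 − 2 = 1

M = 1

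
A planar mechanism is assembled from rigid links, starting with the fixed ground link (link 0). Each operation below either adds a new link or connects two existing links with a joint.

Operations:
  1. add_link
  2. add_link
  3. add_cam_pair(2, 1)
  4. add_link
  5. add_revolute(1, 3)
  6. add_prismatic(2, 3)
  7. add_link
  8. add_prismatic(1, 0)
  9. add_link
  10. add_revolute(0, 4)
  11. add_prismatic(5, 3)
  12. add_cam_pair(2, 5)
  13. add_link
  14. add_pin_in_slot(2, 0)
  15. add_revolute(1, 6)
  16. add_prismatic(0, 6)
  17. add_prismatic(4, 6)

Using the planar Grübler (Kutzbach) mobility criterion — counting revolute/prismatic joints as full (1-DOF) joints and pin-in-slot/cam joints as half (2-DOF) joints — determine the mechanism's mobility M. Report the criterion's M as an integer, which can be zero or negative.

link 0 = ground. State L|J1|J2 = 1|0|0
+link1  2|0|0
+link2  3|0|0
C(2,1) f=2→J2  3|0|1
+link3  4|0|1
R(1,3) f=1→J1  4|1|1
P(2,3) f=1→J1  4|2|1
+link4  5|2|1
P(1,0) f=1→J1  5|3|1
+link5  6|3|1
R(0,4) f=1→J1  6|4|1
P(5,3) f=1→J1  6|5|1
C(2,5) f=2→J2  6|5|2
+link6  7|5|2
PS(2,0) f=2→J2  7|5|3
R(1,6) f=1→J1  7|6|3
P(0,6) f=1→J1  7|7|3
P(4,6) f=1→J1  7|8|3
M = 3(7−1)−2·8−3 = 18−16−3 = -1

M = -1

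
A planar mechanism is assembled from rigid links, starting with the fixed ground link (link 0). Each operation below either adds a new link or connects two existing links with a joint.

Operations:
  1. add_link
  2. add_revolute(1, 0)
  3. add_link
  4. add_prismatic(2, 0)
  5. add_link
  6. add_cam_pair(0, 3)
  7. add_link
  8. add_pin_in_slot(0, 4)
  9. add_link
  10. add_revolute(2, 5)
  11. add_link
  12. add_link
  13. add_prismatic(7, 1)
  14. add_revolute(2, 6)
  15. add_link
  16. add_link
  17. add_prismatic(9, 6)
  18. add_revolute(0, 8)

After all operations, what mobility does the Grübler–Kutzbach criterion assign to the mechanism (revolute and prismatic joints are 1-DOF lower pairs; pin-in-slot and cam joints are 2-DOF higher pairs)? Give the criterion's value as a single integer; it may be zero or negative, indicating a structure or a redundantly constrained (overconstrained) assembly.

[1;0;0] (link 0 is ground)
L+ [2;0;0]
R(1,0)∈J1 [2;1;0]
L+ [3;1;0]
P(2,0)∈J1 [3;2;0]
L+ [4;2;0]
C(0,3)∈J2 [4;2;1]
L+ [5;2;1]
PS(0,4)∈J2 [5;2;2]
L+ [6;2;2]
R(2,5)∈J1 [6;3;2]
L+ [7;3;2]
L+ [8;3;2]
P(7,1)∈J1 [8;4;2]
R(2,6)∈J1 [8;5;2]
L+ [9;5;2]
L+ [10;5;2]
P(9,6)∈J1 [10;6;2]
R(0,8)∈J1 [10;7;2]
mobility = 27 − 14 − 2 = 11

M = 11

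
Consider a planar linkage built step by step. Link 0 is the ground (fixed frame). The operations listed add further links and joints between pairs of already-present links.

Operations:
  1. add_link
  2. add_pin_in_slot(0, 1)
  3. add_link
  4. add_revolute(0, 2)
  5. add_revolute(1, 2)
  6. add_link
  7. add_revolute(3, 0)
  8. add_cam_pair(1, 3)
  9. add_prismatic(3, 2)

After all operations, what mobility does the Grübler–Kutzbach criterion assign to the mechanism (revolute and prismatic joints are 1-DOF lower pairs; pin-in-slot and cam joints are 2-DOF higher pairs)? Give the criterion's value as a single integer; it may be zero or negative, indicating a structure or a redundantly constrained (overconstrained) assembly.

ground; <1,0,0>
#1 <2,0,0>
PS:0↔1 J2 <2,0,1>
#2 <3,0,1>
R:0↔2 J1 <3,1,1>
R:1↔2 J1 <3,2,1>
#3 <4,2,1>
R:3↔0 J1 <4,3,1>
C:1↔3 J2 <4,3,2>
P:3↔2 J1 <4,4,2>
3×3 − 2×4 − 1×2 = -1

M = -1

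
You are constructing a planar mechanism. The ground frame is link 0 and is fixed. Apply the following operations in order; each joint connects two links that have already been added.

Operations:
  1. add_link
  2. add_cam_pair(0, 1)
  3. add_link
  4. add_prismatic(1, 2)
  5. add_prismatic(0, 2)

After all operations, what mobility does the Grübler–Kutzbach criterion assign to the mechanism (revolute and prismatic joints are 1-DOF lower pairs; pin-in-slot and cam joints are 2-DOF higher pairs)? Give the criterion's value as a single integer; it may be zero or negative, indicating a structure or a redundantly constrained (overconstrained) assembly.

ground; <1,0,0>
#1 <2,0,0>
C:0↔1 J2 <2,0,1>
#2 <3,0,1>
P:1↔2 J1 <3,1,1>
P:0↔2 J1 <3,2,1>
3×2 − 2×2 − 1×1 = 1

M = 1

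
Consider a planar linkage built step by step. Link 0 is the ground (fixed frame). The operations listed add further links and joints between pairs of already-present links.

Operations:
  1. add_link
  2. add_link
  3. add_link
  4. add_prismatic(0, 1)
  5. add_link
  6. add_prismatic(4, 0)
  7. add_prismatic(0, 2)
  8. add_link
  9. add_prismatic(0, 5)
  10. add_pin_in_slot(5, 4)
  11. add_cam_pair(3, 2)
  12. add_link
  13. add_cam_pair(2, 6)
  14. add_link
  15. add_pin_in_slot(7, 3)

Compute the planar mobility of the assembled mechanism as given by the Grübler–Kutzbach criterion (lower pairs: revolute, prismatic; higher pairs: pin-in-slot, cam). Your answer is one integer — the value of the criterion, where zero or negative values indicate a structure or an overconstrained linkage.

[1;0;0] (link 0 is ground)
L+ [2;0;0]
L+ [3;0;0]
L+ [4;0;0]
P(0,1)∈J1 [4;1;0]
L+ [5;1;0]
P(4,0)∈J1 [5;2;0]
P(0,2)∈J1 [5;3;0]
L+ [6;3;0]
P(0,5)∈J1 [6;4;0]
PS(5,4)∈J2 [6;4;1]
C(3,2)∈J2 [6;4;2]
L+ [7;4;2]
C(2,6)∈J2 [7;4;3]
L+ [8;4;3]
PS(7,3)∈J2 [8;4;4]
mobility = 21 − 8 − 4 = 9

M = 9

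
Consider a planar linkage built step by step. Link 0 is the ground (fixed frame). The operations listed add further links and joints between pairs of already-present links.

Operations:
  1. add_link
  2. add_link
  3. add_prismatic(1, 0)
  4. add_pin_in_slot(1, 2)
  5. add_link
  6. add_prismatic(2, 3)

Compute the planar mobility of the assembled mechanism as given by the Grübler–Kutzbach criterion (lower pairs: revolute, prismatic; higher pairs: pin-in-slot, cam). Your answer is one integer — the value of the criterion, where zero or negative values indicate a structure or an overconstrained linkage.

(L,J1,J2)=(1,0,0); link0 fixed
link1: (2,0,0)
link2: (3,0,0)
P 1-0 [J1]: (3,1,0)
PS 1-2 [J2]: (3,1,1)
link3: (4,1,1)
P 2-3 [J1]: (4,2,1)
Grübler: 3·3 − 2·2 − 1 = 4

M = 4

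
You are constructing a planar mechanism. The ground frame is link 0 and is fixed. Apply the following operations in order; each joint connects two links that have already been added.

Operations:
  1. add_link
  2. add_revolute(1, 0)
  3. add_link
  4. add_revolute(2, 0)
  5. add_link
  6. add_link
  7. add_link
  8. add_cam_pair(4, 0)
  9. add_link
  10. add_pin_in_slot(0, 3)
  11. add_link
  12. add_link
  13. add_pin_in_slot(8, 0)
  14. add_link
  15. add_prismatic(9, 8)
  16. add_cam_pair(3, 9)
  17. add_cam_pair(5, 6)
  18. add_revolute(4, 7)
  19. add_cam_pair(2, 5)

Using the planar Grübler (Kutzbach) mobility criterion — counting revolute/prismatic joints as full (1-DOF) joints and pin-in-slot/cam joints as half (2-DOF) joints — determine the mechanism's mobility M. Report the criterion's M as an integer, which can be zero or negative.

M = 13

L=1 J1=0 J2=0
add link → L=2 J1=0 J2=0
R@1,0 dof=1 J1 → L=2 J1=1 J2=0
add link → L=3 J1=1 J2=0
R@2,0 dof=1 J1 → L=3 J1=2 J2=0
add link → L=4 J1=2 J2=0
add link → L=5 J1=2 J2=0
add link → L=6 J1=2 J2=0
C@4,0 dof=2 J2 → L=6 J1=2 J2=1
add link → L=7 J1=2 J2=1
PS@0,3 dof=2 J2 → L=7 J1=2 J2=2
add link → L=8 J1=2 J2=2
add link → L=9 J1=2 J2=2
PS@8,0 dof=2 J2 → L=9 J1=2 J2=3
add link → L=10 J1=2 J2=3
P@9,8 dof=1 J1 → L=10 J1=3 J2=3
C@3,9 dof=2 J2 → L=10 J1=3 J2=4
C@5,6 dof=2 J2 → L=10 J1=3 J2=5
R@4,7 dof=1 J1 → L=10 J1=4 J2=5
C@2,5 dof=2 J2 → L=10 J1=4 J2=6
M=3(L−1)−2J1−J2=3·9−2·4−6=13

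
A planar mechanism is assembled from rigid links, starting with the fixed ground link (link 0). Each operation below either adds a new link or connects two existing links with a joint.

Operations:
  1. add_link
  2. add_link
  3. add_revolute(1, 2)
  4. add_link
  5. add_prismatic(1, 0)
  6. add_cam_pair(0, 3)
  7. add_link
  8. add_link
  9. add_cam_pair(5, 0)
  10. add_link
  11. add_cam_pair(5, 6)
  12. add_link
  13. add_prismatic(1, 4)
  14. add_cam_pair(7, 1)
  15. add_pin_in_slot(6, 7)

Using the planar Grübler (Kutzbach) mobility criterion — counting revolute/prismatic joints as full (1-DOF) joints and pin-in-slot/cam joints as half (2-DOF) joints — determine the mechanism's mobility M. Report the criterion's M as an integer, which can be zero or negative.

ground; <1,0,0>
#1 <2,0,0>
#2 <3,0,0>
R:1↔2 J1 <3,1,0>
#3 <4,1,0>
P:1↔0 J1 <4,2,0>
C:0↔3 J2 <4,2,1>
#4 <5,2,1>
#5 <6,2,1>
C:5↔0 J2 <6,2,2>
#6 <7,2,2>
C:5↔6 J2 <7,2,3>
#7 <8,2,3>
P:1↔4 J1 <8,3,3>
C:7↔1 J2 <8,3,4>
PS:6↔7 J2 <8,3,5>
3×7 − 2×3 − 1×5 = 10

M = 10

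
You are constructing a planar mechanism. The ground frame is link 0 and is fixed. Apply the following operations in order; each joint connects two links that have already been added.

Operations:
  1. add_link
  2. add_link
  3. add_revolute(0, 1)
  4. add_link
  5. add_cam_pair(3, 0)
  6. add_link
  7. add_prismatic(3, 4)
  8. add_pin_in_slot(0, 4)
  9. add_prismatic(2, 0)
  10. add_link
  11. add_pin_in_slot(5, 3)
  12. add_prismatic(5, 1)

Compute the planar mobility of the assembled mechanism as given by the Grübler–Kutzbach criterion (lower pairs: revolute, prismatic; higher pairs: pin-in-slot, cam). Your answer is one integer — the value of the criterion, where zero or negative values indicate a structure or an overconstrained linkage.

M = 4

link 0 = ground. State L|J1|J2 = 1|0|0
+link1  2|0|0
+link2  3|0|0
R(0,1) f=1→J1  3|1|0
+link3  4|1|0
C(3,0) f=2→J2  4|1|1
+link4  5|1|1
P(3,4) f=1→J1  5|2|1
PS(0,4) f=2→J2  5|2|2
P(2,0) f=1→J1  5|3|2
+link5  6|3|2
PS(5,3) f=2→J2  6|3|3
P(5,1) f=1→J1  6|4|3
M = 3(6−1)−2·4−3 = 15−8−3 = 4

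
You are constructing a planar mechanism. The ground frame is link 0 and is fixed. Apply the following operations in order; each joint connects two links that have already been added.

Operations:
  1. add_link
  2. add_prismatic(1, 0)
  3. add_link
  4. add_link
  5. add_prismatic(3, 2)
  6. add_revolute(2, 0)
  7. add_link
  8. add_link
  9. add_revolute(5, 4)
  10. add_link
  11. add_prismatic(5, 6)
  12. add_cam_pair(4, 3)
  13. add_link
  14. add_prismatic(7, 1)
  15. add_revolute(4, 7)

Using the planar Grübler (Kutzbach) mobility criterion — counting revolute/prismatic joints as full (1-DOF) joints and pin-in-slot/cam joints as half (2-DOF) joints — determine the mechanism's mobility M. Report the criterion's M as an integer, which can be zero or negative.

L=1 J1=0 J2=0
add link → L=2 J1=0 J2=0
P@1,0 dof=1 J1 → L=2 J1=1 J2=0
add link → L=3 J1=1 J2=0
add link → L=4 J1=1 J2=0
P@3,2 dof=1 J1 → L=4 J1=2 J2=0
R@2,0 dof=1 J1 → L=4 J1=3 J2=0
add link → L=5 J1=3 J2=0
add link → L=6 J1=3 J2=0
R@5,4 dof=1 J1 → L=6 J1=4 J2=0
add link → L=7 J1=4 J2=0
P@5,6 dof=1 J1 → L=7 J1=5 J2=0
C@4,3 dof=2 J2 → L=7 J1=5 J2=1
add link → L=8 J1=5 J2=1
P@7,1 dof=1 J1 → L=8 J1=6 J2=1
R@4,7 dof=1 J1 → L=8 J1=7 J2=1
M=3(L−1)−2J1−J2=3·7−2·7−1=6

M = 6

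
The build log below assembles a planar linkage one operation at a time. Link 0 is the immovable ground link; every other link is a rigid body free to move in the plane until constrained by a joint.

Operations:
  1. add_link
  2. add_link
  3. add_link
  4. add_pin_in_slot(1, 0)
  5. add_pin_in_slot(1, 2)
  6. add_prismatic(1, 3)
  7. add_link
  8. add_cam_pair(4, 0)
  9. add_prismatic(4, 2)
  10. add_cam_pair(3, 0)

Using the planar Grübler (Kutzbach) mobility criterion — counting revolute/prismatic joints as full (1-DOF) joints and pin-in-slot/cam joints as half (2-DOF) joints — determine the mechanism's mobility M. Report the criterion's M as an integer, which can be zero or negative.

M = 4

(L,J1,J2)=(1,0,0); link0 fixed
link1: (2,0,0)
link2: (3,0,0)
link3: (4,0,0)
PS 1-0 [J2]: (4,0,1)
PS 1-2 [J2]: (4,0,2)
P 1-3 [J1]: (4,1,2)
link4: (5,1,2)
C 4-0 [J2]: (5,1,3)
P 4-2 [J1]: (5,2,3)
C 3-0 [J2]: (5,2,4)
Grübler: 3·4 − 2·2 − 4 = 4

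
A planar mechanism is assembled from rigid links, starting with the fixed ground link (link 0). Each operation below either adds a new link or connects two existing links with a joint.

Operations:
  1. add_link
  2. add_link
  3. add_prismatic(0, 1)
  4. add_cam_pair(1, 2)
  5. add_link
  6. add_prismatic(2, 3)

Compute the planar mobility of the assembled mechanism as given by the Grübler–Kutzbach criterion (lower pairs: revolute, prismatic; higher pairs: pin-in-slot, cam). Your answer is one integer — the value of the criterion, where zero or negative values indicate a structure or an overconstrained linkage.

M = 4

link 0 = ground. State L|J1|J2 = 1|0|0
+link1  2|0|0
+link2  3|0|0
P(0,1) f=1→J1  3|1|0
C(1,2) f=2→J2  3|1|1
+link3  4|1|1
P(2,3) f=1→J1  4|2|1
M = 3(4−1)−2·2−1 = 9−4−1 = 4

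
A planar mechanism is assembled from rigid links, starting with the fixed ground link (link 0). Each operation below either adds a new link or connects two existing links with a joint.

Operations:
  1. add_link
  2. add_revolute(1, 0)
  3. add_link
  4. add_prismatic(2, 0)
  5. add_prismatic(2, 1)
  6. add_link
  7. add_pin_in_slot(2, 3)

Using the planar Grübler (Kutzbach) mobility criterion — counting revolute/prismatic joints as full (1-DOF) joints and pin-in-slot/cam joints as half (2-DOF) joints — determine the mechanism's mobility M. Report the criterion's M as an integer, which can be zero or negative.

M = 2

link 0 = ground. State L|J1|J2 = 1|0|0
+link1  2|0|0
R(1,0) f=1→J1  2|1|0
+link2  3|1|0
P(2,0) f=1→J1  3|2|0
P(2,1) f=1→J1  3|3|0
+link3  4|3|0
PS(2,3) f=2→J2  4|3|1
M = 3(4−1)−2·3−1 = 9−6−1 = 2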